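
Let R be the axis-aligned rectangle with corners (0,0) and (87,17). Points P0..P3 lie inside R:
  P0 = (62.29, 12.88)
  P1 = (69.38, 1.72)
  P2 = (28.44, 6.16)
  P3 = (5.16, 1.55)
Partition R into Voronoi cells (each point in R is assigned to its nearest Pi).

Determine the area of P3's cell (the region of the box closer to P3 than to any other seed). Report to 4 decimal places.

Area of P3's cell: 269.9630

1. box [0,87]×[0,17]: [(0, 0) (87, 0) (87, 17) (0, 17)]
2. ⊥bis P3·P0 via (33.725,7.215): [(0, 0) (35.1559, 0) (31.7844, 17) (0, 17)]  |A|=568.9927
3. ⊥bis P3·P1 via (37.27,1.635): [(0, 0) (35.1559, 0) (31.7844, 17) (0, 17)]  |A|=568.9927
4. ⊥bis P3·P2 via (16.8,3.855): [(0, 0) (17.5634, 0) (14.197, 17) (0, 17)]  |A|=269.963
5. canonical 4-gon: [(0, 0) (17.5634, 0) (14.197, 17) (0, 17)]
6. shoelace: 269.963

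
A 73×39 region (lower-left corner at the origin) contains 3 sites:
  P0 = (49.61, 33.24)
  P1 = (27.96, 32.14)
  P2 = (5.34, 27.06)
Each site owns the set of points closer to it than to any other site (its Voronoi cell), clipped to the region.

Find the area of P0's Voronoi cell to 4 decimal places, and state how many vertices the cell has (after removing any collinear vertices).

Area of P0's cell: 1308.2487 (4 vertices)

1. box [0,73]×[0,39]: [(0, 0) (73, 0) (73, 39) (0, 39)]
2. ⊥bis P0·P1 via (38.785,32.69): [(40.4459, 0) (73, 0) (73, 39) (38.4644, 39)]  |A|=1308.2487
3. ⊥bis P0·P2 via (27.475,30.15): [(40.4459, 0) (73, 0) (73, 39) (38.4644, 39)]  |A|=1308.2487
4. canonical 4-gon: [(40.4459, 0) (73, 0) (73, 39) (38.4644, 39)]
5. shoelace: 1308.2487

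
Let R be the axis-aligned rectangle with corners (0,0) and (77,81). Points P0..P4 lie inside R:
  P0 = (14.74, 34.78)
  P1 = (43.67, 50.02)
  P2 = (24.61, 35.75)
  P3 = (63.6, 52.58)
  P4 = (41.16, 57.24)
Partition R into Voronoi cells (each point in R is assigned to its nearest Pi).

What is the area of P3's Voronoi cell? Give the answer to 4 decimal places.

1. box [0,77]×[0,81]: [(0, 0) (77, 0) (77, 81) (0, 81)]
2. ⊥bis P3·P0 via (39.17,43.68): [(55.0829, 0) (77, 0) (77, 81) (25.5741, 81)]  |A|=2970.392
3. ⊥bis P3·P1 via (53.635,51.3): [(60.2245, 0) (77, 0) (77, 81) (49.82, 81)]  |A|=1780.1973
4. ⊥bis P3·P2 via (44.105,44.165): [(58.9771, 9.7108) (63.1688, 0) (77, 0) (77, 81) (49.82, 81)]  |A|=1765.9014
5. ⊥bis P3·P4 via (52.38,54.91): [(52.8689, 57.2642) (58.9771, 9.7108) (63.1688, 0) (77, 0) (77, 81) (57.798, 81)]  |A|=1671.2203
6. canonical 6-gon: [(52.8689, 57.2642) (58.9771, 9.7108) (63.1688, 0) (77, 0) (77, 81) (57.798, 81)]
7. shoelace: 1671.2203

Area of P3's cell: 1671.2203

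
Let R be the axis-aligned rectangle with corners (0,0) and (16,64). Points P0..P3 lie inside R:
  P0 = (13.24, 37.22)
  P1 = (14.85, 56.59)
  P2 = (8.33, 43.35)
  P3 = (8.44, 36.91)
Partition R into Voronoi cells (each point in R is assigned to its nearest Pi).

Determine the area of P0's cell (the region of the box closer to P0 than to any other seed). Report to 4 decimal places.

Area of P0's cell: 174.7256

1. box [0,16]×[0,64]: [(0, 0) (16, 0) (16, 64) (0, 64)]
2. ⊥bis P0·P1 via (14.045,46.905): [(0, 48.0724) (0, 0) (16, 0) (16, 46.7425)]  |A|=758.5192
3. ⊥bis P0·P2 via (10.785,40.285): [(0, 31.6464) (0, 0) (16, 0) (16, 44.4621)]  |A|=608.8684
4. ⊥bis P0·P3 via (10.84,37.065): [(10.6396, 40.1685) (13.2338, 0) (16, 0) (16, 44.4621)]  |A|=174.7256
5. canonical 4-gon: [(10.6396, 40.1685) (13.2338, 0) (16, 0) (16, 44.4621)]
6. shoelace: 174.7256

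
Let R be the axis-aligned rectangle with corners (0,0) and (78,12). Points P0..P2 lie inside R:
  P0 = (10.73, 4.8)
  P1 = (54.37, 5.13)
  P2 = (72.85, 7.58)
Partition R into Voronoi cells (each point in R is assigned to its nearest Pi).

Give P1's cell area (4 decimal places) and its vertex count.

1. box [0,78]×[0,12]: [(0, 0) (78, 0) (78, 12) (0, 12)]
2. ⊥bis P1·P0 via (32.55,4.965): [(32.5875, 0) (78, 0) (78, 12) (32.4968, 12)]  |A|=545.4939
3. ⊥bis P1·P2 via (63.61,6.355): [(32.5875, 0) (64.4525, 0) (62.8616, 12) (32.4968, 12)]  |A|=373.3787
4. canonical 4-gon: [(32.5875, 0) (64.4525, 0) (62.8616, 12) (32.4968, 12)]
5. shoelace: 373.3787

Area of P1's cell: 373.3787 (4 vertices)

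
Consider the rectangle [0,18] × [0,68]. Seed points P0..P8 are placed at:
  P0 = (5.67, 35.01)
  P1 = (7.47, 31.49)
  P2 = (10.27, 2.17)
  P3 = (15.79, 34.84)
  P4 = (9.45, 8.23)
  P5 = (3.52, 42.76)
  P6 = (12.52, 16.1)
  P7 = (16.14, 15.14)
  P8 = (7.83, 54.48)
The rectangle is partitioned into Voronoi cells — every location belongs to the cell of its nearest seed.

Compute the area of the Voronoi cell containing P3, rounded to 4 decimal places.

1. box [0,18]×[0,68]: [(0, 0) (18, 0) (18, 68) (0, 68)]
2. ⊥bis P3·P0 via (10.73,34.925): [(10.1433, 0) (18, 0) (18, 68) (11.2856, 68)]  |A|=495.4166
3. ⊥bis P3·P1 via (11.63,33.165): [(10.7377, 35.3812) (18, 17.3446) (18, 68) (11.2856, 68)]  |A|=293.4461
4. ⊥bis P3·P2 via (13.03,18.505): [(10.7377, 35.3812) (17.8615, 17.6887) (18, 17.6653) (18, 68) (11.2856, 68)]  |A|=293.4239
5. ⊥bis P3·P4 via (12.62,21.535): [(10.7377, 35.3812) (16.7046, 20.5618) (18, 20.2532) (18, 68) (11.2856, 68)]  |A|=291.5622
6. ⊥bis P3·P5 via (9.655,38.8): [(10.8256, 40.6135) (10.7377, 35.3812) (16.7046, 20.5618) (18, 20.2532) (18, 51.7284)]  |A|=141.2505
7. ⊥bis P3·P6 via (14.155,25.47): [(10.8256, 40.6135) (10.7377, 35.3812) (14.7717, 25.3624) (18, 24.7991) (18, 51.7284)]  |A|=131.1017
8. ⊥bis P3·P7 via (15.965,24.99): [(10.8256, 40.6135) (10.7377, 35.3812) (14.7717, 25.3624) (16.8189, 25.0052) (18, 25.0262) (18, 51.7284)]  |A|=130.9676
9. ⊥bis P3·P8 via (11.81,44.66): [(14.0141, 45.5533) (10.8256, 40.6135) (10.7377, 35.3812) (14.7717, 25.3624) (16.8189, 25.0052) (18, 25.0262) (18, 47.1688)]  |A|=121.8804
10. canonical 7-gon: [(14.0141, 45.5533) (10.8256, 40.6135) (10.7377, 35.3812) (14.7717, 25.3624) (16.8189, 25.0052) (18, 25.0262) (18, 47.1688)]
11. shoelace: 121.8804

Area of P3's cell: 121.8804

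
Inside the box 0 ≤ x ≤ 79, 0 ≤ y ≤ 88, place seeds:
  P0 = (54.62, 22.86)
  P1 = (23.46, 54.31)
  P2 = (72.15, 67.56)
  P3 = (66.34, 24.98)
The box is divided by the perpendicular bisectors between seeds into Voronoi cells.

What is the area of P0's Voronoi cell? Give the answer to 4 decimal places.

Area of P0's cell: 1743.4064

1. box [0,79]×[0,88]: [(0, 0) (79, 0) (79, 88) (0, 88)]
2. ⊥bis P0·P1 via (39.04,38.585): [(0.0959, 0) (79, 0) (79, 78.1765)]  |A|=3084.2245
3. ⊥bis P0·P2 via (63.385,45.21): [(50.7341, 50.1713) (0.0959, 0) (79, 0) (79, 39.0863)]  |A|=2531.7642
4. ⊥bis P0·P3 via (60.48,23.92): [(56.113, 48.0618) (50.7341, 50.1713) (0.0959, 0) (64.8068, 0)]  |A|=1743.4064
5. canonical 4-gon: [(56.113, 48.0618) (50.7341, 50.1713) (0.0959, 0) (64.8068, 0)]
6. shoelace: 1743.4064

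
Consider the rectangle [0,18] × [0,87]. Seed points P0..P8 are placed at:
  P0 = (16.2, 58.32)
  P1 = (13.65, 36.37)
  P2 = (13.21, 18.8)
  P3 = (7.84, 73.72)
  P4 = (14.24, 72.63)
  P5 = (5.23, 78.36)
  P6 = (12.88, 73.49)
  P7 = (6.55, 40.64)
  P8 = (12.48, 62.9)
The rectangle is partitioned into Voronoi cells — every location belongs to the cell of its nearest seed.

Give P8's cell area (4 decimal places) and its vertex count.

1. box [0,18]×[0,87]: [(0, 0) (18, 0) (18, 87) (0, 87)]
2. ⊥bis P8·P0 via (14.34,60.61): [(0, 48.9627) (18, 63.5828) (18, 87) (0, 87)]  |A|=553.0913
3. ⊥bis P8·P1 via (13.065,49.635): [(0, 49.0588) (0.1252, 49.0643) (18, 63.5828) (18, 87) (0, 87)]  |A|=553.0852
4. ⊥bis P8·P2 via (12.845,40.85): [(0, 49.0588) (0.1252, 49.0643) (18, 63.5828) (18, 87) (0, 87)]  |A|=553.0852
5. ⊥bis P8·P3 via (10.16,68.31): [(0, 63.953) (0, 49.0588) (0.1252, 49.0643) (18, 63.5828) (18, 71.6721)]  |A|=207.7112
6. ⊥bis P8·P4 via (13.36,67.765): [(10.2155, 68.3338) (0, 63.953) (0, 49.0588) (0.1252, 49.0643) (18, 63.5828) (18, 66.9257)]  |A|=189.2371
7. ⊥bis P8·P5 via (8.855,70.63): [(10.2155, 68.3338) (0, 63.953) (0, 49.0588) (0.1252, 49.0643) (18, 63.5828) (18, 66.9257)]  |A|=189.2371
8. ⊥bis P8·P6 via (12.68,68.195): [(10.5348, 68.276) (10.1175, 68.2918) (0, 63.953) (0, 49.0588) (0.1252, 49.0643) (18, 63.5828) (18, 66.9257)]  |A|=189.2275
9. ⊥bis P8·P7 via (9.515,51.77): [(10.5348, 68.276) (10.1175, 68.2918) (0, 63.953) (0, 54.3048) (4.9527, 52.9854) (18, 63.5828) (18, 66.9257)]  |A|=176.0046
10. canonical 7-gon: [(10.5348, 68.276) (10.1175, 68.2918) (0, 63.953) (0, 54.3048) (4.9527, 52.9854) (18, 63.5828) (18, 66.9257)]
11. shoelace: 176.0046

Area of P8's cell: 176.0046 (7 vertices)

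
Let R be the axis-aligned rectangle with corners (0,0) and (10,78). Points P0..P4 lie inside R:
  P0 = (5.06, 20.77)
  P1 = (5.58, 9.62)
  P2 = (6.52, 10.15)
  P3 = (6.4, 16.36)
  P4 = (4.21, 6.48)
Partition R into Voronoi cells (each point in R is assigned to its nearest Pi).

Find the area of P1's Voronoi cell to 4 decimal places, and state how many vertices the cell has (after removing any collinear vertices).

1. box [0,10]×[0,78]: [(0, 0) (10, 0) (10, 78) (0, 78)]
2. ⊥bis P1·P0 via (5.32,15.195): [(0, 14.9469) (0, 0) (10, 0) (10, 15.4133)]  |A|=151.8008
3. ⊥bis P1·P2 via (6.05,9.885): [(3.1141, 15.0921) (0, 14.9469) (0, 0) (10, 0) (10, 2.8793)]  |A|=108.6469
4. ⊥bis P1·P3 via (5.99,12.99): [(4.1748, 13.2108) (0, 13.7188) (0, 0) (10, 0) (10, 2.8793)]  |A|=103.0771
5. ⊥bis P1·P4 via (4.895,8.05): [(7.799, 6.783) (4.1748, 13.2108) (0, 13.7188) (0, 10.1857)]  |A|=26.2743
6. canonical 4-gon: [(7.799, 6.783) (4.1748, 13.2108) (0, 13.7188) (0, 10.1857)]
7. shoelace: 26.2743

Area of P1's cell: 26.2743 (4 vertices)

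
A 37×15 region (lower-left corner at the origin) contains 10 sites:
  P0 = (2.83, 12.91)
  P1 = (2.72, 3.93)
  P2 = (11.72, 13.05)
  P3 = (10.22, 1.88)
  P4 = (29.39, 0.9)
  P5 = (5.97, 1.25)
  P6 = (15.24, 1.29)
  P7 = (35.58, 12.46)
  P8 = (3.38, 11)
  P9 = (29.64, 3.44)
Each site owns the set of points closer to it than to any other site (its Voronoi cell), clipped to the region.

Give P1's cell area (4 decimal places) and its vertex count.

1. box [0,37]×[0,15]: [(0, 0) (37, 0) (37, 15) (0, 15)]
2. ⊥bis P1·P0 via (2.775,8.42): [(0, 8.454) (0, 0) (37, 0) (37, 8.0008)]  |A|=304.413
3. ⊥bis P1·P2 via (7.22,8.49): [(7.3477, 8.364) (0, 8.454) (0, 0) (15.8232, 0)]  |A|=97.2312
4. ⊥bis P1·P3 via (6.47,2.905): [(7.8316, 7.8865) (7.3477, 8.364) (0, 8.454) (0, 0) (5.676, 0)]  |A|=57.2184
5. ⊥bis P1·P4 via (16.055,2.415): [(7.8316, 7.8865) (7.3477, 8.364) (0, 8.454) (0, 0) (5.676, 0)]  |A|=57.2184
6. ⊥bis P1·P5 via (4.345,2.59): [(7.3948, 6.2885) (7.8316, 7.8865) (7.3477, 8.364) (0, 8.454) (0, 0) (2.2092, 0)]  |A|=46.3182
7. ⊥bis P1·P6 via (8.98,2.61): [(7.3948, 6.2885) (7.8316, 7.8865) (7.3477, 8.364) (0, 8.454) (0, 0) (2.2092, 0)]  |A|=46.3182
8. ⊥bis P1·P7 via (19.15,8.195): [(7.3948, 6.2885) (7.8316, 7.8865) (7.3477, 8.364) (0, 8.454) (0, 0) (2.2092, 0)]  |A|=46.3182
9. ⊥bis P1·P8 via (3.05,7.465): [(7.3948, 6.2885) (7.6003, 7.0402) (0, 7.7497) (0, 0) (2.2092, 0)]  |A|=38.5299
10. ⊥bis P1·P9 via (16.18,3.685): [(7.3948, 6.2885) (7.6003, 7.0402) (0, 7.7497) (0, 0) (2.2092, 0)]  |A|=38.5299
11. canonical 5-gon: [(7.3948, 6.2885) (7.6003, 7.0402) (0, 7.7497) (0, 0) (2.2092, 0)]
12. shoelace: 38.5299

Area of P1's cell: 38.5299 (5 vertices)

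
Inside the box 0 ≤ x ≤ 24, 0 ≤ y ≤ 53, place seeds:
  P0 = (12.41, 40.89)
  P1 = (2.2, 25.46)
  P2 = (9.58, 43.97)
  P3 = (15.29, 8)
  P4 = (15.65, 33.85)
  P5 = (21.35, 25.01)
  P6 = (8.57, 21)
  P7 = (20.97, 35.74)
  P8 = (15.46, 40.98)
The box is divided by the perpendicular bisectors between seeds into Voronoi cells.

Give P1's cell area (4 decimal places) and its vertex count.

Area of P1's cell: 112.7323 (5 vertices)

1. box [0,24]×[0,53]: [(0, 0) (24, 0) (24, 53) (0, 53)]
2. ⊥bis P1·P0 via (7.305,33.175): [(0, 38.0087) (0, 0) (24, 0) (24, 22.128)]  |A|=721.6399
3. ⊥bis P1·P2 via (5.89,34.715): [(3.5945, 35.6302) (0, 37.0634) (0, 0) (24, 0) (24, 22.128)]  |A|=719.9408
4. ⊥bis P1·P3 via (8.745,16.73): [(19.7214, 24.9591) (3.5945, 35.6302) (0, 37.0634) (0, 10.1738)]  |A|=272.7724
5. ⊥bis P1·P4 via (8.925,29.655): [(14.3611, 20.9404) (6.3246, 33.8237) (3.5945, 35.6302) (0, 37.0634) (0, 10.1738)]  |A|=222.0953
6. ⊥bis P1·P5 via (11.775,25.235): [(11.6259, 18.8898) (11.7716, 25.0916) (6.3246, 33.8237) (3.5945, 35.6302) (0, 37.0634) (0, 10.1738)]  |A|=213.7633
7. ⊥bis P1·P6 via (5.385,23.23): [(9.3766, 28.931) (6.3246, 33.8237) (3.5945, 35.6302) (0, 37.0634) (0, 15.5389)]  |A|=112.7323
8. ⊥bis P1·P7 via (11.585,30.6): [(9.3766, 28.931) (6.3246, 33.8237) (3.5945, 35.6302) (0, 37.0634) (0, 15.5389)]  |A|=112.7323
9. ⊥bis P1·P8 via (8.83,33.22): [(9.3766, 28.931) (6.3246, 33.8237) (3.5945, 35.6302) (0, 37.0634) (0, 15.5389)]  |A|=112.7323
10. canonical 5-gon: [(9.3766, 28.931) (6.3246, 33.8237) (3.5945, 35.6302) (0, 37.0634) (0, 15.5389)]
11. shoelace: 112.7323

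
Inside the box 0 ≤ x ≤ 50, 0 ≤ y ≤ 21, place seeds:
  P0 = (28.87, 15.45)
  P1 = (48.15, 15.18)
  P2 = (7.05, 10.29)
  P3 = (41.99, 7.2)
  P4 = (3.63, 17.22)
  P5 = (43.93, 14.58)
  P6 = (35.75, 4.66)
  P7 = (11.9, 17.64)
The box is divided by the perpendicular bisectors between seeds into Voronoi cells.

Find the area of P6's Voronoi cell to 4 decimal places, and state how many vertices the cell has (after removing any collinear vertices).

1. box [0,50]×[0,21]: [(0, 0) (50, 0) (50, 21) (0, 21)]
2. ⊥bis P6·P0 via (32.31,10.055): [(16.5406, 0) (50, 0) (50, 21) (49.4752, 21)]  |A|=356.8341
3. ⊥bis P6·P1 via (41.95,9.92): [(38.4915, 13.9965) (16.5406, 0) (50, 0) (50, 0.4314)]  |A|=236.6399
4. ⊥bis P6·P2 via (21.4,7.475): [(38.4915, 13.9965) (20.4187, 2.4728) (19.9336, 0) (50, 0) (50, 0.4314)]  |A|=232.4448
5. ⊥bis P6·P3 via (38.87,5.93): [(36.1851, 12.5259) (20.4187, 2.4728) (19.9336, 0) (41.2838, 0)]  |A|=150.7702
6. ⊥bis P6·P4 via (19.69,10.94): [(36.1851, 12.5259) (20.4187, 2.4728) (19.9336, 0) (41.2838, 0)]  |A|=150.7702
7. ⊥bis P6·P5 via (39.84,9.62): [(36.1851, 12.5259) (20.4187, 2.4728) (19.9336, 0) (41.2838, 0)]  |A|=150.7702
8. ⊥bis P6·P7 via (23.825,11.15): [(36.1851, 12.5259) (20.4187, 2.4728) (19.9336, 0) (41.2838, 0)]  |A|=150.7702
9. canonical 4-gon: [(36.1851, 12.5259) (20.4187, 2.4728) (19.9336, 0) (41.2838, 0)]
10. shoelace: 150.7702

Area of P6's cell: 150.7702 (4 vertices)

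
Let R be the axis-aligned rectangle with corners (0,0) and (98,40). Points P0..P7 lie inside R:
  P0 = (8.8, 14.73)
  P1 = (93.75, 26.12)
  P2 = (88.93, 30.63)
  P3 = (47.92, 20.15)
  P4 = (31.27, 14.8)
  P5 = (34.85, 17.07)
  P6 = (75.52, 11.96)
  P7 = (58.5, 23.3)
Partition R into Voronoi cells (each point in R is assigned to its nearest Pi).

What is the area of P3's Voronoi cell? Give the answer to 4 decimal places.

Area of P3's cell: 500.4123

1. box [0,98]×[0,40]: [(0, 0) (98, 0) (98, 40) (0, 40)]
2. ⊥bis P3·P0 via (28.36,17.44): [(30.7763, 0) (98, 0) (98, 40) (25.2344, 40)]  |A|=2799.7873
3. ⊥bis P3·P1 via (70.835,23.135): [(30.7763, 0) (73.8487, 0) (68.6381, 40) (25.2344, 40)]  |A|=1729.5224
4. ⊥bis P3·P2 via (68.425,25.39): [(30.7763, 0) (73.8487, 0) (72.7416, 8.4983) (64.6915, 40) (25.2344, 40)]  |A|=1667.3593
5. ⊥bis P3·P4 via (39.595,17.475): [(45.2101, 0) (73.8487, 0) (72.7416, 8.4983) (64.6915, 40) (32.3572, 40)]  |A|=1236.2255
6. ⊥bis P3·P5 via (41.385,18.61): [(45.7705, 0) (73.8487, 0) (72.7416, 8.4983) (64.6915, 40) (36.3444, 40)]  |A|=1145.2744
7. ⊥bis P3·P6 via (61.72,16.055): [(45.7705, 0) (56.9559, 0) (66.6043, 32.5148) (64.6915, 40) (36.3444, 40)]  |A|=857.8561
8. ⊥bis P3·P7 via (53.21,21.725): [(45.7705, 0) (56.9559, 0) (58.3148, 4.5795) (47.769, 40) (36.3444, 40)]  |A|=500.4123
9. canonical 5-gon: [(45.7705, 0) (56.9559, 0) (58.3148, 4.5795) (47.769, 40) (36.3444, 40)]
10. shoelace: 500.4123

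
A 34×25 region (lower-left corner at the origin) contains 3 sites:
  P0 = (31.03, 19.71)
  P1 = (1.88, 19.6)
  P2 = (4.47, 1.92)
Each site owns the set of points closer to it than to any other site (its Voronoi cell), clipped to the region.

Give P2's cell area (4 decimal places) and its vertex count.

Area of P2's cell: 243.6634 (4 vertices)

1. box [0,34]×[0,25]: [(0, 0) (34, 0) (34, 25) (0, 25)]
2. ⊥bis P2·P0 via (17.75,10.815): [(0, 0) (24.9939, 0) (8.2488, 25) (0, 25)]  |A|=415.5345
3. ⊥bis P2·P1 via (3.175,10.76): [(0, 10.2949) (0, 0) (24.9939, 0) (16.4812, 12.7093)]  |A|=243.6634
4. canonical 4-gon: [(0, 10.2949) (0, 0) (24.9939, 0) (16.4812, 12.7093)]
5. shoelace: 243.6634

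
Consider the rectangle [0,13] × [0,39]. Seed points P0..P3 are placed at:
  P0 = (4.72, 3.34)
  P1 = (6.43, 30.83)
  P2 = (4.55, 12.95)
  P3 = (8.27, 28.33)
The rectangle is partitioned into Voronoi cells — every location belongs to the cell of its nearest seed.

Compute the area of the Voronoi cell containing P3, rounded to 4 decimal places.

1. box [0,13]×[0,39]: [(0, 0) (13, 0) (13, 39) (0, 39)]
2. ⊥bis P3·P0 via (6.495,15.835): [(0, 16.7577) (13, 14.9109) (13, 39) (0, 39)]  |A|=301.1542
3. ⊥bis P3·P1 via (7.35,29.58): [(0, 24.1704) (0, 16.7577) (13, 14.9109) (13, 33.7384)]  |A|=170.5614
4. ⊥bis P3·P2 via (6.41,20.64): [(0, 24.1704) (0, 22.1904) (13, 19.0461) (13, 33.7384)]  |A|=108.3702
5. canonical 4-gon: [(0, 24.1704) (0, 22.1904) (13, 19.0461) (13, 33.7384)]
6. shoelace: 108.3702

Area of P3's cell: 108.3702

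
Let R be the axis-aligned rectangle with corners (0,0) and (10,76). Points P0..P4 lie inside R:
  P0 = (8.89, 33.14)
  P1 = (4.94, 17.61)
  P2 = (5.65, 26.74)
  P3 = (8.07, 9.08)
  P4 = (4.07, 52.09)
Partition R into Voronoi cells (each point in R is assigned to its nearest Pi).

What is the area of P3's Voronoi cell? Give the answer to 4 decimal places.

1. box [0,10]×[0,76]: [(0, 0) (10, 0) (10, 76) (0, 76)]
2. ⊥bis P3·P0 via (8.48,21.11): [(0, 21.399) (0, 0) (10, 0) (10, 21.0582)]  |A|=212.286
3. ⊥bis P3·P1 via (6.505,13.345): [(0, 10.9581) (0, 0) (10, 0) (10, 14.6275)]  |A|=127.9275
4. ⊥bis P3·P2 via (6.86,17.91): [(0, 10.9581) (0, 0) (10, 0) (10, 14.6275)]  |A|=127.9275
5. ⊥bis P3·P4 via (6.07,30.585): [(0, 10.9581) (0, 0) (10, 0) (10, 14.6275)]  |A|=127.9275
6. canonical 4-gon: [(0, 10.9581) (0, 0) (10, 0) (10, 14.6275)]
7. shoelace: 127.9275

Area of P3's cell: 127.9275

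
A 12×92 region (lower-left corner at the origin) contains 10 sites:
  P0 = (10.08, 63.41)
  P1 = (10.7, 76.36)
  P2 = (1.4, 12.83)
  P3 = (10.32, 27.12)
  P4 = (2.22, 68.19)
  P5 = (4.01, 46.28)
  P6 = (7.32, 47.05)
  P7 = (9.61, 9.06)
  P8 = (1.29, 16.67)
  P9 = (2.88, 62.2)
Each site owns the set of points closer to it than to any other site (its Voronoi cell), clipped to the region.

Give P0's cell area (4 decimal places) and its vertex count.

1. box [0,12]×[0,92]: [(0, 0) (12, 0) (12, 92) (0, 92)]
2. ⊥bis P0·P1 via (10.39,69.885): [(0, 70.3824) (0, 0) (12, 0) (12, 69.8079)]  |A|=841.1421
3. ⊥bis P0·P2 via (5.74,38.12): [(0, 70.3824) (0, 39.105) (12, 37.0457) (12, 69.8079)]  |A|=384.2376
4. ⊥bis P0·P3 via (10.2,45.265): [(0, 70.3824) (0, 45.1975) (12, 45.2769) (12, 69.8079)]  |A|=298.2954
5. ⊥bis P0·P4 via (6.15,65.8): [(8.6839, 69.9667) (0, 55.6872) (0, 45.1975) (12, 45.2769) (12, 69.8079)]  |A|=234.4894
6. ⊥bis P0·P5 via (7.045,54.845): [(8.6839, 69.9667) (0.8276, 57.0481) (12, 53.0892) (12, 69.8079)]  |A|=115.437
7. ⊥bis P0·P6 via (8.7,55.23): [(8.6839, 69.9667) (0.8276, 57.0481) (3.4672, 56.1128) (12, 54.6733) (12, 69.8079)]  |A|=108.6787
8. ⊥bis P0·P7 via (9.845,36.235): [(8.6839, 69.9667) (0.8276, 57.0481) (3.4672, 56.1128) (12, 54.6733) (12, 69.8079)]  |A|=108.6787
9. ⊥bis P0·P8 via (5.685,40.04): [(8.6839, 69.9667) (0.8276, 57.0481) (3.4672, 56.1128) (12, 54.6733) (12, 69.8079)]  |A|=108.6787
10. ⊥bis P0·P9 via (6.48,62.805): [(8.6839, 69.9667) (6.0142, 65.5767) (7.7254, 55.3944) (12, 54.6733) (12, 69.8079)]  |A|=73.9328
11. canonical 5-gon: [(8.6839, 69.9667) (6.0142, 65.5767) (7.7254, 55.3944) (12, 54.6733) (12, 69.8079)]
12. shoelace: 73.9328

Area of P0's cell: 73.9328 (5 vertices)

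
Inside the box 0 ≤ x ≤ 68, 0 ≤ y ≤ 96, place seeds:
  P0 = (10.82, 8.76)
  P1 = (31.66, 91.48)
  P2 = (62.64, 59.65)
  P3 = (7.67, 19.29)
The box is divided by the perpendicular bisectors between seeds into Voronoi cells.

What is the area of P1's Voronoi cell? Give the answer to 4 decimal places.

Area of P1's cell: 1861.6977

1. box [0,68]×[0,96]: [(0, 0) (68, 0) (68, 96) (0, 96)]
2. ⊥bis P1·P0 via (21.24,50.12): [(0, 55.4711) (68, 38.3396) (68, 96) (0, 96)]  |A|=3338.4383
3. ⊥bis P1·P2 via (47.15,75.565): [(0, 55.4711) (21.0548, 50.1667) (68, 95.8582) (68, 96) (0, 96)]  |A|=1988.3259
4. ⊥bis P1·P3 via (19.665,55.385): [(0, 61.92) (24.6979, 53.7125) (68, 95.8582) (68, 96) (0, 96)]  |A|=1861.6977
5. canonical 5-gon: [(0, 61.92) (24.6979, 53.7125) (68, 95.8582) (68, 96) (0, 96)]
6. shoelace: 1861.6977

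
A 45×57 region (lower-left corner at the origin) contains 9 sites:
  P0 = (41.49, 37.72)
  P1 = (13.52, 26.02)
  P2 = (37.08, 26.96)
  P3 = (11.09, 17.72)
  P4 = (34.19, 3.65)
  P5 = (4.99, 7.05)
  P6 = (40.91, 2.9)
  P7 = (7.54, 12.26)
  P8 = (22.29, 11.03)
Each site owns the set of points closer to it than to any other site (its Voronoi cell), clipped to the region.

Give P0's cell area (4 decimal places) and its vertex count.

Area of P0's cell: 534.6805 (4 vertices)

1. box [0,45]×[0,57]: [(0, 0) (45, 0) (45, 57) (0, 57)]
2. ⊥bis P0·P1 via (27.505,31.87): [(40.8364, 0) (45, 0) (45, 57) (16.993, 57)]  |A|=916.8627
3. ⊥bis P0·P2 via (39.285,32.34): [(24.8302, 38.2643) (45, 29.9977) (45, 57) (16.993, 57)]  |A|=534.6805
4. ⊥bis P0·P3 via (26.29,27.72): [(24.8302, 38.2643) (45, 29.9977) (45, 57) (16.993, 57)]  |A|=534.6805
5. ⊥bis P0·P4 via (37.84,20.685): [(24.8302, 38.2643) (45, 29.9977) (45, 57) (16.993, 57)]  |A|=534.6805
6. ⊥bis P0·P5 via (23.24,22.385): [(24.8302, 38.2643) (45, 29.9977) (45, 57) (16.993, 57)]  |A|=534.6805
7. ⊥bis P0·P6 via (41.2,20.31): [(24.8302, 38.2643) (45, 29.9977) (45, 57) (16.993, 57)]  |A|=534.6805
8. ⊥bis P0·P7 via (24.515,24.99): [(24.8302, 38.2643) (45, 29.9977) (45, 57) (16.993, 57)]  |A|=534.6805
9. ⊥bis P0·P8 via (31.89,24.375): [(24.8302, 38.2643) (45, 29.9977) (45, 57) (16.993, 57)]  |A|=534.6805
10. canonical 4-gon: [(24.8302, 38.2643) (45, 29.9977) (45, 57) (16.993, 57)]
11. shoelace: 534.6805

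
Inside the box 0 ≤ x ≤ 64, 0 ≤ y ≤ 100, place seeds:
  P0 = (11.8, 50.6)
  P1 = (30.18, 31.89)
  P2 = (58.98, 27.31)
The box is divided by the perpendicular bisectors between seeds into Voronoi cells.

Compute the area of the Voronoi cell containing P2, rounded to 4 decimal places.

Area of P2's cell: 1477.9242

1. box [0,64]×[0,100]: [(0, 0) (64, 0) (64, 100) (0, 100)]
2. ⊥bis P2·P0 via (35.39,38.955): [(16.1602, 0) (64, 0) (64, 96.9121)]  |A|=2318.1266
3. ⊥bis P2·P1 via (44.58,29.6): [(51.1424, 70.8656) (39.8728, 0) (64, 0) (64, 96.9121)]  |A|=1477.9242
4. canonical 4-gon: [(51.1424, 70.8656) (39.8728, 0) (64, 0) (64, 96.9121)]
5. shoelace: 1477.9242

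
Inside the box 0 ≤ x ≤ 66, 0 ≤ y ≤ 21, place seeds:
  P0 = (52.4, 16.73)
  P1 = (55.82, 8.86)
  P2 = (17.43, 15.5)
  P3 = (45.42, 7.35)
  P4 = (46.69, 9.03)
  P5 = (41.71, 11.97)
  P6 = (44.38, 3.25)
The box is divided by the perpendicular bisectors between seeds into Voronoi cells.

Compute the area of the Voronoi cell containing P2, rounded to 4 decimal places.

Area of P2's cell: 609.6959

1. box [0,66]×[0,21]: [(0, 0) (66, 0) (66, 21) (0, 21)]
2. ⊥bis P2·P0 via (34.915,16.115): [(0, 0) (35.4818, 0) (34.7432, 21) (0, 21)]  |A|=737.3624
3. ⊥bis P2·P1 via (36.625,12.18): [(0, 0) (34.5183, 0) (35.319, 4.6291) (34.7432, 21) (0, 21)]  |A|=735.1324
4. ⊥bis P2·P3 via (31.425,11.425): [(0, 0) (28.0983, 0) (34.213, 21) (0, 21)]  |A|=654.2689
5. ⊥bis P2·P4 via (32.06,12.265): [(0, 0) (28.0983, 0) (33.2923, 17.838) (33.9915, 21) (0, 21)]  |A|=653.9187
6. ⊥bis P2·P5 via (29.57,13.735): [(0, 0) (27.5731, 0) (30.6262, 21) (0, 21)]  |A|=611.0931
7. ⊥bis P2·P6 via (30.905,9.375): [(0, 0) (26.6436, 0) (28.0102, 3.0065) (30.6262, 21) (0, 21)]  |A|=609.6959
8. canonical 5-gon: [(0, 0) (26.6436, 0) (28.0102, 3.0065) (30.6262, 21) (0, 21)]
9. shoelace: 609.6959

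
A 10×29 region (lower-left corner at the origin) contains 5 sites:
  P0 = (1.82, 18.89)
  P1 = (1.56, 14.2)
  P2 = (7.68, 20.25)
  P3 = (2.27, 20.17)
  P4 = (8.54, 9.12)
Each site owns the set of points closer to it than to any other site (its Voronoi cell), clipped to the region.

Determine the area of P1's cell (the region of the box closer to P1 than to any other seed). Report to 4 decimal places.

Area of P1's cell: 47.3745

1. box [0,10]×[0,29]: [(0, 0) (10, 0) (10, 29) (0, 29)]
2. ⊥bis P1·P0 via (1.69,16.545): [(0, 16.6387) (0, 0) (10, 0) (10, 16.0843)]  |A|=163.615
3. ⊥bis P1·P2 via (4.62,17.225): [(5.5011, 16.3337) (0, 16.6387) (0, 0) (10, 0) (10, 11.7828)]  |A|=153.9388
4. ⊥bis P1·P3 via (1.915,17.185): [(5.5011, 16.3337) (0, 16.6387) (0, 0) (10, 0) (10, 11.7828)]  |A|=153.9388
5. ⊥bis P1·P4 via (5.05,11.66): [(7.2004, 14.6147) (5.5011, 16.3337) (0, 16.6387) (0, 4.7212)]  |A|=47.3745
6. canonical 4-gon: [(7.2004, 14.6147) (5.5011, 16.3337) (0, 16.6387) (0, 4.7212)]
7. shoelace: 47.3745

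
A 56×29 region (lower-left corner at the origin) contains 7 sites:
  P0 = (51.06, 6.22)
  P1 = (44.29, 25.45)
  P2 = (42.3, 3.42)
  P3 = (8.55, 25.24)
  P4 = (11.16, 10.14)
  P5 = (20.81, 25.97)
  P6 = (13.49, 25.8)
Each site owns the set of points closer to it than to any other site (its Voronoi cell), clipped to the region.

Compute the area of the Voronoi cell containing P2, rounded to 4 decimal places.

Area of P2's cell: 276.4568

1. box [0,56]×[0,29]: [(0, 0) (56, 0) (56, 29) (0, 29)]
2. ⊥bis P2·P0 via (46.68,4.82): [(0, 0) (48.2206, 0) (38.9512, 29) (0, 29)]  |A|=1263.9921
3. ⊥bis P2·P1 via (43.295,14.435): [(0, 18.3459) (0, 0) (48.2206, 0) (43.616, 14.406)]  |A|=747.4205
4. ⊥bis P2·P3 via (25.425,14.33): [(26.4752, 15.9544) (16.1604, 0) (48.2206, 0) (43.616, 14.406)]  |A|=375.6508
5. ⊥bis P2·P4 via (26.73,6.78): [(28.6671, 15.7564) (25.2669, 0) (48.2206, 0) (43.616, 14.406)]  |A|=285.4017
6. ⊥bis P2·P5 via (31.555,14.695): [(32.3222, 15.4262) (27.6311, 10.9555) (25.2669, 0) (48.2206, 0) (43.616, 14.406)]  |A|=276.4568
7. ⊥bis P2·P6 via (27.895,14.61): [(32.3222, 15.4262) (27.6311, 10.9555) (25.2669, 0) (48.2206, 0) (43.616, 14.406)]  |A|=276.4568
8. canonical 5-gon: [(32.3222, 15.4262) (27.6311, 10.9555) (25.2669, 0) (48.2206, 0) (43.616, 14.406)]
9. shoelace: 276.4568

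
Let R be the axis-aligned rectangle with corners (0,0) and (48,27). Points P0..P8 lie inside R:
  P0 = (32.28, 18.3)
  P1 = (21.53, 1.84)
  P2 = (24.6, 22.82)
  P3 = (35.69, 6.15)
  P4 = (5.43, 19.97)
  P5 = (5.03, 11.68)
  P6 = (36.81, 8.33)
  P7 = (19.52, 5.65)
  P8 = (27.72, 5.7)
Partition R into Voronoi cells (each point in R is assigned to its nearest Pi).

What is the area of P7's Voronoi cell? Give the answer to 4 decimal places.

1. box [0,48]×[0,27]: [(0, 0) (48, 0) (48, 27) (0, 27)]
2. ⊥bis P7·P0 via (25.9,11.975): [(0, 0) (37.7718, 0) (11.0045, 27) (0, 27)]  |A|=658.48
3. ⊥bis P7·P1 via (20.525,3.745): [(0, 0) (13.4263, 0) (29.4114, 8.4331) (11.0045, 27) (0, 27)]  |A|=555.8261
4. ⊥bis P7·P2 via (22.06,14.235): [(0, 20.7618) (0, 0) (13.4263, 0) (29.4114, 8.4331) (24.3234, 13.5654)]  |A|=406.0379
5. ⊥bis P7·P3 via (27.605,5.9): [(0, 20.7618) (0, 0) (13.4263, 0) (27.5569, 7.4548) (27.466, 10.3954) (24.3234, 13.5654)]  |A|=403.2668
6. ⊥bis P7·P4 via (12.475,12.81): [(15.8043, 16.0858) (0, 0.5354) (0, 0) (13.4263, 0) (27.5569, 7.4548) (27.466, 10.3954) (24.3234, 13.5654)]  |A|=243.4345
7. ⊥bis P7·P5 via (12.275,8.665): [(15.8043, 16.0858) (15.0573, 15.3508) (8.6691, 0) (13.4263, 0) (27.5569, 7.4548) (27.466, 10.3954) (24.3234, 13.5654)]  |A|=172.8652
8. ⊥bis P7·P6 via (28.165,6.99): [(15.8043, 16.0858) (15.0573, 15.3508) (8.6691, 0) (13.4263, 0) (27.5569, 7.4548) (27.466, 10.3954) (24.3234, 13.5654)]  |A|=172.8652
9. ⊥bis P7·P8 via (23.62,5.675): [(23.5705, 13.7881) (15.8043, 16.0858) (15.0573, 15.3508) (8.6691, 0) (13.4263, 0) (23.6218, 5.3787)]  |A|=149.8496
10. canonical 6-gon: [(23.5705, 13.7881) (15.8043, 16.0858) (15.0573, 15.3508) (8.6691, 0) (13.4263, 0) (23.6218, 5.3787)]
11. shoelace: 149.8496

Area of P7's cell: 149.8496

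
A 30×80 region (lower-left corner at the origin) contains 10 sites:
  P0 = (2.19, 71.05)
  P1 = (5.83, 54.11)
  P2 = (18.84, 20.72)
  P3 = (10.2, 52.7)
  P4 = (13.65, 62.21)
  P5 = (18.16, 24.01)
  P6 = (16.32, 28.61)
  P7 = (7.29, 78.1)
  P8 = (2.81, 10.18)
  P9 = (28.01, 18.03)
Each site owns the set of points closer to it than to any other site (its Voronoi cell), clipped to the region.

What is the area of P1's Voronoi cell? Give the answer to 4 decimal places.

1. box [0,30]×[0,80]: [(0, 0) (30, 0) (30, 80) (0, 80)]
2. ⊥bis P1·P0 via (4.01,62.58): [(0, 61.7183) (0, 0) (30, 0) (30, 68.1646)]  |A|=1948.2446
3. ⊥bis P1·P2 via (12.335,37.415): [(0, 61.7183) (0, 32.6088) (30, 44.2979) (30, 68.1646)]  |A|=794.6431
4. ⊥bis P1·P3 via (8.015,53.405): [(11.4942, 64.1882) (0, 61.7183) (0, 32.6088) (1.4927, 33.1904)]  |A|=187.5223
5. ⊥bis P1·P4 via (9.74,58.16): [(9.5945, 58.3004) (4.9521, 62.7824) (0, 61.7183) (0, 32.6088) (1.4927, 33.1904)]  |A|=169.5982
6. ⊥bis P1·P5 via (11.995,39.06): [(2.0755, 34.9966) (9.5945, 58.3004) (4.9521, 62.7824) (0, 61.7183) (0, 34.1464)]  |A|=166.8241
7. ⊥bis P1·P6 via (11.075,41.36): [(3.0655, 38.0651) (9.5945, 58.3004) (4.9521, 62.7824) (0, 61.7183) (0, 36.804)]  |A|=159.9872
8. ⊥bis P1·P7 via (6.56,66.105): [(3.0655, 38.0651) (9.5945, 58.3004) (4.9521, 62.7824) (0, 61.7183) (0, 36.804)]  |A|=159.9872
9. ⊥bis P1·P8 via (4.32,32.145): [(3.0655, 38.0651) (9.5945, 58.3004) (4.9521, 62.7824) (0, 61.7183) (0, 36.804)]  |A|=159.9872
10. ⊥bis P1·P9 via (16.92,36.07): [(3.0655, 38.0651) (9.5945, 58.3004) (4.9521, 62.7824) (0, 61.7183) (0, 36.804)]  |A|=159.9872
11. canonical 5-gon: [(3.0655, 38.0651) (9.5945, 58.3004) (4.9521, 62.7824) (0, 61.7183) (0, 36.804)]
12. shoelace: 159.9872

Area of P1's cell: 159.9872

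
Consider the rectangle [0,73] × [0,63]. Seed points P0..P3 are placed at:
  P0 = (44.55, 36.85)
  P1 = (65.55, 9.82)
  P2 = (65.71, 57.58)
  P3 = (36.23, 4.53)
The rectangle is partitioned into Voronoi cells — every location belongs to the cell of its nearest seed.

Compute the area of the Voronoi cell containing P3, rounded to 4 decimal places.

1. box [0,73]×[0,63]: [(0, 0) (73, 0) (73, 63) (0, 63)]
2. ⊥bis P3·P0 via (40.39,20.69): [(0, 31.0874) (0, 0) (73, 0) (73, 12.2953)]  |A|=1583.4712
3. ⊥bis P3·P1 via (50.89,7.175): [(48.8442, 18.5137) (0, 31.0874) (0, 0) (52.1845, 0)]  |A|=1242.2843
4. ⊥bis P3·P2 via (50.97,31.055): [(48.8442, 18.5137) (0, 31.0874) (0, 0) (52.1845, 0)]  |A|=1242.2843
5. canonical 4-gon: [(48.8442, 18.5137) (0, 31.0874) (0, 0) (52.1845, 0)]
6. shoelace: 1242.2843

Area of P3's cell: 1242.2843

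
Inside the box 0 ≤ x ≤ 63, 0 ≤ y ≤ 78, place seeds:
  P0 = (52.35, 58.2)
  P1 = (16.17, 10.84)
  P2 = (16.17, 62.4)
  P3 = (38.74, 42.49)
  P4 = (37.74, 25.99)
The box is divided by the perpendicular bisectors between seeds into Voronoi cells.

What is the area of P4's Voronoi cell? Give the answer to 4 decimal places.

1. box [0,63]×[0,78]: [(0, 0) (63, 0) (63, 78) (0, 78)]
2. ⊥bis P4·P0 via (45.045,42.095): [(0, 62.5268) (0, 0) (63, 0) (63, 33.9509)]  |A|=3039.0457
3. ⊥bis P4·P1 via (26.955,18.415): [(0, 62.5268) (0, 56.7925) (39.889, 0) (63, 0) (63, 33.9509)]  |A|=1906.3462
4. ⊥bis P4·P2 via (26.955,44.195): [(32.7918, 47.6529) (14.1685, 36.62) (39.889, 0) (63, 0) (63, 33.9509)]  |A|=1546.3282
5. ⊥bis P4·P3 via (38.24,34.24): [(14.8442, 35.6579) (39.889, 0) (63, 0) (63, 32.7394)]  |A|=1200.3406
6. canonical 4-gon: [(14.8442, 35.6579) (39.889, 0) (63, 0) (63, 32.7394)]
7. shoelace: 1200.3406

Area of P4's cell: 1200.3406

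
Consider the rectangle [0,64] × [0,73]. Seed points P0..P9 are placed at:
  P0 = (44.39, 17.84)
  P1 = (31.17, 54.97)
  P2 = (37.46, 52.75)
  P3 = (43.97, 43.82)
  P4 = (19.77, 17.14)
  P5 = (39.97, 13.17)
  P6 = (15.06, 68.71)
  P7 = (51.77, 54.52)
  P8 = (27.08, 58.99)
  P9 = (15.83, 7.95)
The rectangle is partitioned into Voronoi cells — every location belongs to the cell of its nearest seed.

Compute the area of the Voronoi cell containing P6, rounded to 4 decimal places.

1. box [0,64]×[0,73]: [(0, 0) (64, 0) (64, 73) (0, 73)]
2. ⊥bis P6·P0 via (29.725,43.275): [(0, 26.1365) (64, 63.0369) (64, 73) (0, 73)]  |A|=1818.4517
3. ⊥bis P6·P1 via (23.115,61.84): [(0, 34.7379) (32.6332, 73) (0, 73)]  |A|=624.3074
4. ⊥bis P6·P2 via (26.26,60.73): [(0, 34.7379) (32.6332, 73) (0, 73)]  |A|=624.3074
5. ⊥bis P6·P3 via (29.515,56.265): [(0, 34.7379) (32.6332, 73) (0, 73)]  |A|=624.3074
6. ⊥bis P6·P4 via (17.415,42.925): [(0, 41.3345) (6.1014, 41.8917) (32.6332, 73) (0, 73)]  |A|=604.1834
7. ⊥bis P6·P5 via (27.515,40.94): [(0, 41.3345) (6.1014, 41.8917) (32.6332, 73) (0, 73)]  |A|=604.1834
8. ⊥bis P6·P7 via (33.415,61.615): [(0, 41.3345) (6.1014, 41.8917) (32.6332, 73) (0, 73)]  |A|=604.1834
9. ⊥bis P6·P8 via (21.07,63.85): [(0, 41.3345) (3.091, 41.6168) (28.4692, 73) (0, 73)]  |A|=495.6671
10. ⊥bis P6·P9 via (15.445,38.33): [(0, 41.3345) (3.091, 41.6168) (28.4692, 73) (0, 73)]  |A|=495.6671
11. canonical 4-gon: [(0, 41.3345) (3.091, 41.6168) (28.4692, 73) (0, 73)]
12. shoelace: 495.6671

Area of P6's cell: 495.6671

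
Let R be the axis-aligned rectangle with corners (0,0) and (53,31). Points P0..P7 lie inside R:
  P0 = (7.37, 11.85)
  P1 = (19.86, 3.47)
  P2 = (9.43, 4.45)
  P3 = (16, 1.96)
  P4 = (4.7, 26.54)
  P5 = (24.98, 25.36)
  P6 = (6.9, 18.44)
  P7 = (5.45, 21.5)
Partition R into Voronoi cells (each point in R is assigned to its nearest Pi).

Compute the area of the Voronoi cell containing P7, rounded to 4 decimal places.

Area of P7's cell: 56.6651

1. box [0,53]×[0,31]: [(0, 0) (53, 0) (53, 31) (0, 31)]
2. ⊥bis P7·P0 via (6.41,16.675): [(0, 15.3996) (53, 25.9447) (53, 31) (0, 31)]  |A|=547.3744
3. ⊥bis P7·P1 via (12.655,12.485): [(0, 15.3996) (21.7053, 19.7182) (35.8212, 31) (0, 31)]  |A|=371.369
4. ⊥bis P7·P2 via (7.44,12.975): [(0, 15.3996) (21.7053, 19.7182) (35.8212, 31) (0, 31)]  |A|=371.369
5. ⊥bis P7·P3 via (10.725,11.73): [(0, 15.3996) (21.7053, 19.7182) (35.8212, 31) (0, 31)]  |A|=371.369
6. ⊥bis P7·P4 via (5.075,24.02): [(0, 23.2648) (0, 15.3996) (21.7053, 19.7182) (32.1241, 28.0452)]  |A|=194.2028
7. ⊥bis P7·P5 via (15.215,23.43): [(14.812, 25.469) (0, 23.2648) (0, 15.3996) (16.1664, 18.6162)]  |A|=115.8201
8. ⊥bis P7·P6 via (6.175,19.97): [(15.0661, 24.1831) (14.812, 25.469) (0, 23.2648) (0, 17.0439)]  |A|=56.6651
9. canonical 4-gon: [(15.0661, 24.1831) (14.812, 25.469) (0, 23.2648) (0, 17.0439)]
10. shoelace: 56.6651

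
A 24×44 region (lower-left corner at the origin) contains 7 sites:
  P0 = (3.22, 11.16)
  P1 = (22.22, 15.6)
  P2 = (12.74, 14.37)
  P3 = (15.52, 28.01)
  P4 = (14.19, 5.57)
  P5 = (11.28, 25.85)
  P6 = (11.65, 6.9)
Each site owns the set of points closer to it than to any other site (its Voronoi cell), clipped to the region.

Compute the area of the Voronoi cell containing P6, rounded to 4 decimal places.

1. box [0,24]×[0,44]: [(0, 0) (24, 0) (24, 44) (0, 44)]
2. ⊥bis P6·P0 via (7.435,9.03): [(2.8718, 0) (24, 0) (24, 41.81)]  |A|=441.6855
3. ⊥bis P6·P1 via (16.935,11.25): [(11.7439, 17.5568) (2.8718, 0) (24, 0) (24, 2.6664)]  |A|=201.8122
4. ⊥bis P6·P2 via (12.195,10.635): [(18.1573, 9.765) (8.5173, 11.1716) (2.8718, 0) (24, 0) (24, 2.6664)]  |A|=168.7661
5. ⊥bis P6·P3 via (13.585,17.455): [(18.1573, 9.765) (8.5173, 11.1716) (2.8718, 0) (24, 0) (24, 2.6664)]  |A|=168.7661
6. ⊥bis P6·P4 via (12.92,6.235): [(15.0089, 10.2244) (8.5173, 11.1716) (2.8718, 0) (9.6552, 0)]  |A|=73.6134
7. ⊥bis P6·P5 via (11.465,16.375): [(15.0089, 10.2244) (8.5173, 11.1716) (2.8718, 0) (9.6552, 0)]  |A|=73.6134
8. canonical 4-gon: [(15.0089, 10.2244) (8.5173, 11.1716) (2.8718, 0) (9.6552, 0)]
9. shoelace: 73.6134

Area of P6's cell: 73.6134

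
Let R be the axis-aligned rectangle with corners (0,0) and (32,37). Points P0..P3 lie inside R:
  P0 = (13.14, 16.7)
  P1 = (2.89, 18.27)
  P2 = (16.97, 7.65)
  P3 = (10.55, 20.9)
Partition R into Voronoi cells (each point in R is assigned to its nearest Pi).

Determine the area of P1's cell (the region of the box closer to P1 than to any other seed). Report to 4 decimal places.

1. box [0,32]×[0,37]: [(0, 0) (32, 0) (32, 37) (0, 37)]
2. ⊥bis P1·P0 via (8.015,17.485): [(0, 0) (5.3368, 0) (11.0041, 37) (0, 37)]  |A|=302.3073
3. ⊥bis P1·P2 via (9.93,12.96): [(0, 0) (0.1548, 0) (6.6573, 8.6211) (11.0041, 37) (0, 37)]  |A|=279.97
4. ⊥bis P1·P3 via (6.72,19.585): [(0, 0) (0.1548, 0) (6.6573, 8.6211) (7.8379, 16.329) (0.7407, 37) (0, 37)]  |A|=173.8922
5. canonical 6-gon: [(0, 0) (0.1548, 0) (6.6573, 8.6211) (7.8379, 16.329) (0.7407, 37) (0, 37)]
6. shoelace: 173.8922

Area of P1's cell: 173.8922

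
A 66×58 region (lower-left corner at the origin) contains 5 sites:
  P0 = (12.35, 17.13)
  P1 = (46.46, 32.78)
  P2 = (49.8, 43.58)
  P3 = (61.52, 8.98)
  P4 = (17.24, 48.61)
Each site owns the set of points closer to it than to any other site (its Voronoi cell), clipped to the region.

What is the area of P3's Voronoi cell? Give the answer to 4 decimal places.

Area of P3's cell: 573.7943

1. box [0,66]×[0,58]: [(0, 0) (66, 0) (66, 58) (0, 58)]
2. ⊥bis P3·P0 via (36.935,13.055): [(34.7711, 0) (66, 0) (66, 58) (44.3847, 58)]  |A|=1532.4814
3. ⊥bis P3·P1 via (53.99,20.88): [(36.3856, 9.7404) (34.7711, 0) (66, 0) (66, 28.4796)]  |A|=573.7943
4. ⊥bis P3·P2 via (55.66,26.28): [(36.3856, 9.7404) (34.7711, 0) (66, 0) (66, 28.4796)]  |A|=573.7943
5. ⊥bis P3·P4 via (39.38,28.795): [(36.3856, 9.7404) (34.7711, 0) (66, 0) (66, 28.4796)]  |A|=573.7943
6. canonical 4-gon: [(36.3856, 9.7404) (34.7711, 0) (66, 0) (66, 28.4796)]
7. shoelace: 573.7943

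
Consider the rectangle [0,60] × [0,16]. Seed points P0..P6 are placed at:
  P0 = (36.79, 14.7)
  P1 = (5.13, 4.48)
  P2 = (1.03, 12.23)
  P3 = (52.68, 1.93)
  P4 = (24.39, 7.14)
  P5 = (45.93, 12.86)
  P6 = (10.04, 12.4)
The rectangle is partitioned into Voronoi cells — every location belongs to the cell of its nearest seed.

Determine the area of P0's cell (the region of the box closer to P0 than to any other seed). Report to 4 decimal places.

1. box [0,60]×[0,16]: [(0, 0) (60, 0) (60, 16) (0, 16)]
2. ⊥bis P0·P1 via (20.96,9.59): [(24.0557, 0) (60, 0) (60, 16) (18.8908, 16)]  |A|=616.4278
3. ⊥bis P0·P2 via (18.91,13.465): [(24.0557, 0) (60, 0) (60, 16) (18.8908, 16)]  |A|=616.4278
4. ⊥bis P0·P3 via (44.735,8.315): [(24.0557, 0) (38.0526, 0) (50.9111, 16) (18.8908, 16)]  |A|=368.1374
5. ⊥bis P0·P4 via (30.59,10.92): [(37.2477, 0) (38.0526, 0) (50.9111, 16) (27.4928, 16)]  |A|=193.7855
6. ⊥bis P0·P5 via (41.36,13.78): [(37.2477, 0) (38.0526, 0) (38.7641, 0.8853) (41.8069, 16) (27.4928, 16)]  |A|=124.9824
7. ⊥bis P0·P6 via (23.415,13.55): [(37.2477, 0) (38.0526, 0) (38.7641, 0.8853) (41.8069, 16) (27.4928, 16)]  |A|=124.9824
8. canonical 5-gon: [(37.2477, 0) (38.0526, 0) (38.7641, 0.8853) (41.8069, 16) (27.4928, 16)]
9. shoelace: 124.9824

Area of P0's cell: 124.9824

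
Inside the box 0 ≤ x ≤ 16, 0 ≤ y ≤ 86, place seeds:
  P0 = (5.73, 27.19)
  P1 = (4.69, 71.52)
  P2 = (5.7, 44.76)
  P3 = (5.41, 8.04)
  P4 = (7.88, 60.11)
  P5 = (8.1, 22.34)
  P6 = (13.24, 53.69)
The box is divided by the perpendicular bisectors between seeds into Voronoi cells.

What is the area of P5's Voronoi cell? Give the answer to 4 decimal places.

Area of P5's cell: 165.4303

1. box [0,16]×[0,86]: [(0, 0) (16, 0) (16, 86) (0, 86)]
2. ⊥bis P5·P0 via (6.915,24.765): [(0, 21.3859) (0, 0) (16, 0) (16, 29.2045)]  |A|=404.7231
3. ⊥bis P5·P1 via (6.395,46.93): [(0, 21.3859) (0, 0) (16, 0) (16, 29.2045)]  |A|=404.7231
4. ⊥bis P5·P2 via (6.9,33.55): [(0, 21.3859) (0, 0) (16, 0) (16, 29.2045)]  |A|=404.7231
5. ⊥bis P5·P3 via (6.755,15.19): [(0, 21.3859) (0, 16.4607) (16, 13.4509) (16, 29.2045)]  |A|=165.4303
6. ⊥bis P5·P4 via (7.99,41.225): [(0, 21.3859) (0, 16.4607) (16, 13.4509) (16, 29.2045)]  |A|=165.4303
7. ⊥bis P5·P6 via (10.67,38.015): [(0, 21.3859) (0, 16.4607) (16, 13.4509) (16, 29.2045)]  |A|=165.4303
8. canonical 4-gon: [(0, 21.3859) (0, 16.4607) (16, 13.4509) (16, 29.2045)]
9. shoelace: 165.4303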